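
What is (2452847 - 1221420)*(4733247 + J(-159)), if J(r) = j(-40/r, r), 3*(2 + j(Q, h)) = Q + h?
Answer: 2780232911974448/477 ≈ 5.8286e+12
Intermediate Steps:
j(Q, h) = -2 + Q/3 + h/3 (j(Q, h) = -2 + (Q + h)/3 = -2 + (Q/3 + h/3) = -2 + Q/3 + h/3)
J(r) = -2 - 40/(3*r) + r/3 (J(r) = -2 + (-40/r)/3 + r/3 = -2 - 40/(3*r) + r/3)
(2452847 - 1221420)*(4733247 + J(-159)) = (2452847 - 1221420)*(4733247 + (1/3)*(-40 - 159*(-6 - 159))/(-159)) = 1231427*(4733247 + (1/3)*(-1/159)*(-40 - 159*(-165))) = 1231427*(4733247 + (1/3)*(-1/159)*(-40 + 26235)) = 1231427*(4733247 + (1/3)*(-1/159)*26195) = 1231427*(4733247 - 26195/477) = 1231427*(2257732624/477) = 2780232911974448/477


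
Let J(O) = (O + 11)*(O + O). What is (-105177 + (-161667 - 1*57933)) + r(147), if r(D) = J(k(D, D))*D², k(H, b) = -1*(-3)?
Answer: 1490379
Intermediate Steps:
k(H, b) = 3
J(O) = 2*O*(11 + O) (J(O) = (11 + O)*(2*O) = 2*O*(11 + O))
r(D) = 84*D² (r(D) = (2*3*(11 + 3))*D² = (2*3*14)*D² = 84*D²)
(-105177 + (-161667 - 1*57933)) + r(147) = (-105177 + (-161667 - 1*57933)) + 84*147² = (-105177 + (-161667 - 57933)) + 84*21609 = (-105177 - 219600) + 1815156 = -324777 + 1815156 = 1490379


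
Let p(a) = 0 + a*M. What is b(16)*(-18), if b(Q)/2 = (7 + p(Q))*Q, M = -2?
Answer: 14400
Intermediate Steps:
p(a) = -2*a (p(a) = 0 + a*(-2) = 0 - 2*a = -2*a)
b(Q) = 2*Q*(7 - 2*Q) (b(Q) = 2*((7 - 2*Q)*Q) = 2*(Q*(7 - 2*Q)) = 2*Q*(7 - 2*Q))
b(16)*(-18) = (2*16*(7 - 2*16))*(-18) = (2*16*(7 - 32))*(-18) = (2*16*(-25))*(-18) = -800*(-18) = 14400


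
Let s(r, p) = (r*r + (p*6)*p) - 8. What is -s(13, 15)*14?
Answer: -21154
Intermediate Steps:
s(r, p) = -8 + r**2 + 6*p**2 (s(r, p) = (r**2 + (6*p)*p) - 8 = (r**2 + 6*p**2) - 8 = -8 + r**2 + 6*p**2)
-s(13, 15)*14 = -(-8 + 13**2 + 6*15**2)*14 = -(-8 + 169 + 6*225)*14 = -(-8 + 169 + 1350)*14 = -1*1511*14 = -1511*14 = -21154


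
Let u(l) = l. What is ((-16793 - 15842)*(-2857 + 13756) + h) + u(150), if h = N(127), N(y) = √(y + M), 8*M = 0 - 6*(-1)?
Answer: -355688715 + √511/2 ≈ -3.5569e+8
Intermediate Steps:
M = ¾ (M = (0 - 6*(-1))/8 = (0 + 6)/8 = (⅛)*6 = ¾ ≈ 0.75000)
N(y) = √(¾ + y) (N(y) = √(y + ¾) = √(¾ + y))
h = √511/2 (h = √(3 + 4*127)/2 = √(3 + 508)/2 = √511/2 ≈ 11.303)
((-16793 - 15842)*(-2857 + 13756) + h) + u(150) = ((-16793 - 15842)*(-2857 + 13756) + √511/2) + 150 = (-32635*10899 + √511/2) + 150 = (-355688865 + √511/2) + 150 = -355688715 + √511/2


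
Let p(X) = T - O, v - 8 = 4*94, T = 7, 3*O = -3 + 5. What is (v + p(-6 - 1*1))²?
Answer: 1371241/9 ≈ 1.5236e+5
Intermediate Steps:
O = ⅔ (O = (-3 + 5)/3 = (⅓)*2 = ⅔ ≈ 0.66667)
v = 384 (v = 8 + 4*94 = 8 + 376 = 384)
p(X) = 19/3 (p(X) = 7 - 1*⅔ = 7 - ⅔ = 19/3)
(v + p(-6 - 1*1))² = (384 + 19/3)² = (1171/3)² = 1371241/9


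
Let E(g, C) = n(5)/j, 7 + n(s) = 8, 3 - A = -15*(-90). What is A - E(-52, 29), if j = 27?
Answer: -36370/27 ≈ -1347.0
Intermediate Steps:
A = -1347 (A = 3 - (-15)*(-90) = 3 - 1*1350 = 3 - 1350 = -1347)
n(s) = 1 (n(s) = -7 + 8 = 1)
E(g, C) = 1/27
A - E(-52, 29) = -1347 - 1*1/27 = -1347 - 1/27 = -36370/27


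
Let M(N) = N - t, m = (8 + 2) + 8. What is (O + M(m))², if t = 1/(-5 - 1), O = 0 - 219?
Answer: 1452025/36 ≈ 40334.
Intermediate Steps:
O = -219
t = -⅙ (t = 1/(-6) = -⅙ ≈ -0.16667)
m = 18 (m = 10 + 8 = 18)
M(N) = ⅙ + N (M(N) = N - 1*(-⅙) = N + ⅙ = ⅙ + N)
(O + M(m))² = (-219 + (⅙ + 18))² = (-219 + 109/6)² = (-1205/6)² = 1452025/36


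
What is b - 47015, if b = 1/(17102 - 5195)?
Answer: -559807604/11907 ≈ -47015.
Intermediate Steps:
b = 1/11907 ≈ 8.3984e-5
b - 47015 = 1/11907 - 47015 = -559807604/11907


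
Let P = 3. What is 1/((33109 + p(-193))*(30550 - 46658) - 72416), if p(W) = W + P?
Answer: -1/530331668 ≈ -1.8856e-9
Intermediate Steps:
p(W) = 3 + W (p(W) = W + 3 = 3 + W)
1/((33109 + p(-193))*(30550 - 46658) - 72416) = 1/((33109 + (3 - 193))*(30550 - 46658) - 72416) = 1/((33109 - 190)*(-16108) - 72416) = 1/(32919*(-16108) - 72416) = 1/(-530259252 - 72416) = 1/(-530331668) = -1/530331668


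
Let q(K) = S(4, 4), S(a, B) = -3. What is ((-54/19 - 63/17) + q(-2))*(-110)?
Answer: 339240/323 ≈ 1050.3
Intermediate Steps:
q(K) = -3
((-54/19 - 63/17) + q(-2))*(-110) = ((-54/19 - 63/17) - 3)*(-110) = (-2115/323 - 3)*(-110) = -3084/323*(-110) = 339240/323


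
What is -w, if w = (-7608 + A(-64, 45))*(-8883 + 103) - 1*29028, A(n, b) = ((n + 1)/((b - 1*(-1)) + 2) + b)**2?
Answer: -3200750373/64 ≈ -5.0012e+7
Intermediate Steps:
A(n, b) = (b + (1 + n)/(3 + b))**2 (A(n, b) = ((1 + n)/((b + 1) + 2) + b)**2 = ((1 + n)/((1 + b) + 2) + b)**2 = ((1 + n)/(3 + b) + b)**2 = (b + (1 + n)/(3 + b))**2)
w = 3200750373/64 (w = (-7608 + (1 - 64 + 45**2 + 3*45)**2/(3 + 45)**2)*(-8883 + 103) - 1*29028 = (-7608 + (1 - 64 + 2025 + 135)**2/48**2)*(-8780) - 29028 = (-7608 + (1/2304)*2097**2)*(-8780) - 29028 = (-7608 + (1/2304)*4397409)*(-8780) - 29028 = (-7608 + 488601/256)*(-8780) - 29028 = -1459047/256*(-8780) - 29028 = 3202608165/64 - 29028 = 3200750373/64 ≈ 5.0012e+7)
-w = -1*3200750373/64 = -3200750373/64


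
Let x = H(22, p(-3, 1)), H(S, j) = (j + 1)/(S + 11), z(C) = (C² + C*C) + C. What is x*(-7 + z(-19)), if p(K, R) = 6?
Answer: 1624/11 ≈ 147.64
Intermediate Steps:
z(C) = C + 2*C² (z(C) = (C² + C²) + C = 2*C² + C = C + 2*C²)
H(S, j) = (1 + j)/(11 + S)
x = 7/33 (x = (1 + 6)/(11 + 22) = 7/33 ≈ 0.21212)
x*(-7 + z(-19)) = 7*(-7 - 19*(1 + 2*(-19)))/33 = 7*(-7 - 19*(1 - 38))/33 = 7*(-7 - 19*(-37))/33 = 7*(-7 + 703)/33 = (7/33)*696 = 1624/11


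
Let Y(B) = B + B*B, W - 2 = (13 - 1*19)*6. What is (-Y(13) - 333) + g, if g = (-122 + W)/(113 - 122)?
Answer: -1493/3 ≈ -497.67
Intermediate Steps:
W = -34 (W = 2 + (13 - 1*19)*6 = 2 + (13 - 19)*6 = 2 - 6*6 = 2 - 36 = -34)
Y(B) = B + B**2
g = 52/3 (g = (-122 - 34)/(113 - 122) = -156/(-9) = -156*(-1/9) = 52/3 ≈ 17.333)
(-Y(13) - 333) + g = (-13*(1 + 13) - 333) + 52/3 = (-13*14 - 333) + 52/3 = (-1*182 - 333) + 52/3 = (-182 - 333) + 52/3 = -515 + 52/3 = -1493/3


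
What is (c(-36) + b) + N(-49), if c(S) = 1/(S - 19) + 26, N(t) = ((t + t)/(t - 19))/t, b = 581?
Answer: 1135001/1870 ≈ 606.95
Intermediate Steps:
N(t) = 2/(-19 + t) (N(t) = ((2*t)/(-19 + t))/t = (2*t/(-19 + t))/t = 2/(-19 + t))
c(S) = 26 + 1/(-19 + S) (c(S) = 1/(-19 + S) + 26 = 26 + 1/(-19 + S))
(c(-36) + b) + N(-49) = ((-493 + 26*(-36))/(-19 - 36) + 581) + 2/(-19 - 49) = ((-493 - 936)/(-55) + 581) + 2/(-68) = (-1/55*(-1429) + 581) + 2*(-1/68) = (1429/55 + 581) - 1/34 = 33384/55 - 1/34 = 1135001/1870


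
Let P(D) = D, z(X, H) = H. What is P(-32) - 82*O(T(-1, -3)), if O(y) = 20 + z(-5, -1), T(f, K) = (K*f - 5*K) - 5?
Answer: -1590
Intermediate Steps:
T(f, K) = -5 - 5*K + K*f (T(f, K) = (-5*K + K*f) - 5 = -5 - 5*K + K*f)
O(y) = 19 (O(y) = 20 - 1 = 19)
P(-32) - 82*O(T(-1, -3)) = -32 - 82*19 = -32 - 1558 = -1590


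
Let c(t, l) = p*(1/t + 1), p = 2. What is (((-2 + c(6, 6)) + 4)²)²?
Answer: 28561/81 ≈ 352.60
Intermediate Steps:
c(t, l) = 2 + 2/t (c(t, l) = 2*(1/t + 1) = 2*(1 + 1/t) = 2 + 2/t)
(((-2 + c(6, 6)) + 4)²)² = (((-2 + (2 + 2/6)) + 4)²)² = (((-2 + (2 + 2*(⅙))) + 4)²)² = (((-2 + (2 + ⅓)) + 4)²)² = (((-2 + 7/3) + 4)²)² = ((⅓ + 4)²)² = ((13/3)²)² = (169/9)² = 28561/81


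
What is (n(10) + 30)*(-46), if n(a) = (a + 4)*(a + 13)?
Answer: -16192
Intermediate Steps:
n(a) = (4 + a)*(13 + a)
(n(10) + 30)*(-46) = ((52 + 10² + 17*10) + 30)*(-46) = ((52 + 100 + 170) + 30)*(-46) = (322 + 30)*(-46) = 352*(-46) = -16192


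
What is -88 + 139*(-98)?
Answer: -13710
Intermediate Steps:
-88 + 139*(-98) = -88 - 13622 = -13710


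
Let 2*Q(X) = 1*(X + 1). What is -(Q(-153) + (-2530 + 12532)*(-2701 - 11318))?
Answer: 140218114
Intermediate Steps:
Q(X) = 1/2 + X/2 (Q(X) = (1*(X + 1))/2 = (1*(1 + X))/2 = (1 + X)/2 = 1/2 + X/2)
-(Q(-153) + (-2530 + 12532)*(-2701 - 11318)) = -((1/2 + (1/2)*(-153)) + (-2530 + 12532)*(-2701 - 11318)) = -((1/2 - 153/2) + 10002*(-14019)) = -(-76 - 140218038) = -1*(-140218114) = 140218114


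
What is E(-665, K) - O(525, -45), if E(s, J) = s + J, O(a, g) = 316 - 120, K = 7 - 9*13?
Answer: -971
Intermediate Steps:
K = -110 (K = 7 - 117 = -110)
O(a, g) = 196
E(s, J) = J + s
E(-665, K) - O(525, -45) = (-110 - 665) - 1*196 = -775 - 196 = -971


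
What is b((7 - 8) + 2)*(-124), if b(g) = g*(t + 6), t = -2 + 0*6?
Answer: -496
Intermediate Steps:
t = -2 (t = -2 + 0 = -2)
b(g) = 4*g (b(g) = g*(-2 + 6) = g*4 = 4*g)
b((7 - 8) + 2)*(-124) = (4*((7 - 8) + 2))*(-124) = (4*(-1 + 2))*(-124) = (4*1)*(-124) = 4*(-124) = -496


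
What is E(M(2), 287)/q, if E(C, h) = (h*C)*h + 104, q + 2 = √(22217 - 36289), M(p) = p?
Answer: -82421/3519 - 82421*I*√3518/3519 ≈ -23.422 - 1389.2*I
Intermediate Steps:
q = -2 + 2*I*√3518 (q = -2 + √(22217 - 36289) = -2 + √(-14072) = -2 + 2*I*√3518 ≈ -2.0 + 118.63*I)
E(C, h) = 104 + C*h² (E(C, h) = (C*h)*h + 104 = C*h² + 104 = 104 + C*h²)
E(M(2), 287)/q = (104 + 2*287²)/(-2 + 2*I*√3518) = (104 + 2*82369)/(-2 + 2*I*√3518) = (104 + 164738)/(-2 + 2*I*√3518) = 164842/(-2 + 2*I*√3518)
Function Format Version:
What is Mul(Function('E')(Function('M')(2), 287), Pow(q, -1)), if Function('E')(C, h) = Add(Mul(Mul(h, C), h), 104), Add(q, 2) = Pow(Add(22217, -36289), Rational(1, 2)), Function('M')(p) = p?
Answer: Add(Rational(-82421, 3519), Mul(Rational(-82421, 3519), I, Pow(3518, Rational(1, 2)))) ≈ Add(-23.422, Mul(-1389.2, I))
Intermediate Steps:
q = Add(-2, Mul(2, I, Pow(3518, Rational(1, 2)))) (q = Add(-2, Pow(Add(22217, -36289), Rational(1, 2))) = Add(-2, Pow(-14072, Rational(1, 2))) = Add(-2, Mul(2, I, Pow(3518, Rational(1, 2)))) ≈ Add(-2.0000, Mul(118.63, I)))
Function('E')(C, h) = Add(104, Mul(C, Pow(h, 2))) (Function('E')(C, h) = Add(Mul(Mul(C, h), h), 104) = Add(Mul(C, Pow(h, 2)), 104) = Add(104, Mul(C, Pow(h, 2))))
Mul(Function('E')(Function('M')(2), 287), Pow(q, -1)) = Mul(Add(104, Mul(2, Pow(287, 2))), Pow(Add(-2, Mul(2, I, Pow(3518, Rational(1, 2)))), -1)) = Mul(Add(104, Mul(2, 82369)), Pow(Add(-2, Mul(2, I, Pow(3518, Rational(1, 2)))), -1)) = Mul(Add(104, 164738), Pow(Add(-2, Mul(2, I, Pow(3518, Rational(1, 2)))), -1)) = Mul(164842, Pow(Add(-2, Mul(2, I, Pow(3518, Rational(1, 2)))), -1))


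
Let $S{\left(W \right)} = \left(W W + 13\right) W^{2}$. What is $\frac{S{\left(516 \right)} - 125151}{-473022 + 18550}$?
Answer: $- \frac{70895593713}{454472} \approx -1.56 \cdot 10^{5}$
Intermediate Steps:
$S{\left(W \right)} = W^{2} \left(13 + W^{2}\right)$ ($S{\left(W \right)} = \left(W^{2} + 13\right) W^{2} = \left(13 + W^{2}\right) W^{2} = W^{2} \left(13 + W^{2}\right)$)
$\frac{S{\left(516 \right)} - 125151}{-473022 + 18550} = \frac{516^{2} \left(13 + 516^{2}\right) - 125151}{-473022 + 18550} = \frac{266256 \left(13 + 266256\right) - 125151}{-454472} = \left(266256 \cdot 266269 - 125151\right) \left(- \frac{1}{454472}\right) = \left(70895718864 - 125151\right) \left(- \frac{1}{454472}\right) = 70895593713 \left(- \frac{1}{454472}\right) = - \frac{70895593713}{454472}$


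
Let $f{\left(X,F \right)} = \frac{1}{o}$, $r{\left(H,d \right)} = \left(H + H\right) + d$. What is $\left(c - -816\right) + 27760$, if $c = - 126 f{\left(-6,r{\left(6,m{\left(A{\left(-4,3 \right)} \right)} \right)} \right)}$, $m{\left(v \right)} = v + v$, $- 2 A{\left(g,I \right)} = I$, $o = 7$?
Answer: $28558$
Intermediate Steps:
$A{\left(g,I \right)} = - \frac{I}{2}$
$m{\left(v \right)} = 2 v$
$r{\left(H,d \right)} = d + 2 H$ ($r{\left(H,d \right)} = 2 H + d = d + 2 H$)
$f{\left(X,F \right)} = \frac{1}{7}$
$c = -18$ ($c = \left(-126\right) \frac{1}{7} = -18$)
$\left(c - -816\right) + 27760 = \left(-18 - -816\right) + 27760 = \left(-18 + 816\right) + 27760 = 798 + 27760 = 28558$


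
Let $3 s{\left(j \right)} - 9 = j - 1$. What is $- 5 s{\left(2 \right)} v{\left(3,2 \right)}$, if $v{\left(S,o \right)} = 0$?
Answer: $0$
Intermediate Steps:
$s{\left(j \right)} = \frac{8}{3} + \frac{j}{3}$ ($s{\left(j \right)} = 3 + \frac{j - 1}{3} = 3 + \frac{-1 + j}{3} = 3 + \left(- \frac{1}{3} + \frac{j}{3}\right) = \frac{8}{3} + \frac{j}{3}$)
$- 5 s{\left(2 \right)} v{\left(3,2 \right)} = - 5 \left(\frac{8}{3} + \frac{1}{3} \cdot 2\right) 0 = - 5 \left(\frac{8}{3} + \frac{2}{3}\right) 0 = \left(-5\right) \frac{10}{3} \cdot 0 = \left(- \frac{50}{3}\right) 0 = 0$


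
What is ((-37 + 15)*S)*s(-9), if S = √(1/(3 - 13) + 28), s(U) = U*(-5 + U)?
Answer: -4158*√310/5 ≈ -14642.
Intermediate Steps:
S = 3*√310/10 (S = √(1/(-10) + 28) = √(-⅒ + 28) = √(279/10) = 3*√310/10 ≈ 5.2820)
((-37 + 15)*S)*s(-9) = ((-37 + 15)*(3*√310/10))*(-9*(-5 - 9)) = (-33*√310/5)*(-9*(-14)) = -33*√310/5*126 = -4158*√310/5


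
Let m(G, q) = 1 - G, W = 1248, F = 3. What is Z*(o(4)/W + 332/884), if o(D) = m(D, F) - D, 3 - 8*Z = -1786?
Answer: 14041861/169728 ≈ 82.732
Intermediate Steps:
Z = 1789/8 (Z = 3/8 - ⅛*(-1786) = 3/8 + 893/4 = 1789/8 ≈ 223.63)
o(D) = 1 - 2*D (o(D) = (1 - D) - D = 1 - 2*D)
Z*(o(4)/W + 332/884) = 1789*((1 - 2*4)/1248 + 332/884)/8 = 1789*((1 - 8)*(1/1248) + 332*(1/884))/8 = 1789*(-7*1/1248 + 83/221)/8 = 1789*(-7/1248 + 83/221)/8 = (1789/8)*(7849/21216) = 14041861/169728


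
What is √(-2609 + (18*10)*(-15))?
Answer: I*√5309 ≈ 72.863*I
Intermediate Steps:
√(-2609 + (18*10)*(-15)) = √(-2609 + 180*(-15)) = √(-2609 - 2700) = √(-5309) = I*√5309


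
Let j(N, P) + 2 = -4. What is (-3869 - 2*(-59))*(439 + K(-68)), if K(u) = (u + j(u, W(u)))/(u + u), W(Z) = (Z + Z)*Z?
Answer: -112113639/68 ≈ -1.6487e+6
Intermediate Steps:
W(Z) = 2*Z² (W(Z) = (2*Z)*Z = 2*Z²)
j(N, P) = -6 (j(N, P) = -2 - 4 = -6)
K(u) = (-6 + u)/(2*u) (K(u) = (u - 6)/(u + u) = (-6 + u)/((2*u)) = (-6 + u)*(1/(2*u)) = (-6 + u)/(2*u))
(-3869 - 2*(-59))*(439 + K(-68)) = (-3869 - 2*(-59))*(439 + (½)*(-6 - 68)/(-68)) = (-3869 + 118)*(439 + (½)*(-1/68)*(-74)) = -3751*(439 + 37/68) = -3751*29889/68 = -112113639/68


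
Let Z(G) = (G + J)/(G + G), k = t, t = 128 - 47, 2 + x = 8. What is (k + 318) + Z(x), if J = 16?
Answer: 2405/6 ≈ 400.83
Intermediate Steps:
x = 6 (x = -2 + 8 = 6)
t = 81
k = 81
Z(G) = (16 + G)/(2*G) (Z(G) = (G + 16)/(G + G) = (16 + G)/((2*G)) = (16 + G)*(1/(2*G)) = (16 + G)/(2*G))
(k + 318) + Z(x) = (81 + 318) + (½)*(16 + 6)/6 = 399 + (½)*(⅙)*22 = 399 + 11/6 = 2405/6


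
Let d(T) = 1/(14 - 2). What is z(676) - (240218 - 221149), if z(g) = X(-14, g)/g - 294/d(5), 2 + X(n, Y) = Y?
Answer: -7637449/338 ≈ -22596.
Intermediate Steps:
X(n, Y) = -2 + Y
d(T) = 1/12
z(g) = -3528 + (-2 + g)/g (z(g) = (-2 + g)/g - 294/1/12 = (-2 + g)/g - 294*12 = (-2 + g)/g - 3528 = -3528 + (-2 + g)/g)
z(676) - (240218 - 221149) = (-3527 - 2/676) - (240218 - 221149) = (-3527 - 2*1/676) - 1*19069 = (-3527 - 1/338) - 19069 = -1192127/338 - 19069 = -7637449/338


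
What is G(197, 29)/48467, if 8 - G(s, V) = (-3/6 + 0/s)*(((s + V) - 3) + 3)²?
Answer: 25546/48467 ≈ 0.52708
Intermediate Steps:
G(s, V) = 8 + (V + s)²/2 (G(s, V) = 8 - (-3/6 + 0/s)*(((s + V) - 3) + 3)² = 8 - (-3*⅙ + 0)*(((V + s) - 3) + 3)² = 8 - (-½ + 0)*((-3 + V + s) + 3)² = 8 - (-1)*(V + s)²/2 = 8 + (V + s)²/2)
G(197, 29)/48467 = (8 + (29 + 197)²/2)/48467 = (8 + (½)*226²)*(1/48467) = (8 + (½)*51076)*(1/48467) = (8 + 25538)*(1/48467) = 25546*(1/48467) = 25546/48467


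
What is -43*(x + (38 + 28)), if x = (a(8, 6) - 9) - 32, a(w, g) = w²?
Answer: -3827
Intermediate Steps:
x = 23 (x = (8² - 9) - 32 = (64 - 9) - 32 = 55 - 32 = 23)
-43*(x + (38 + 28)) = -43*(23 + (38 + 28)) = -43*(23 + 66) = -43*89 = -3827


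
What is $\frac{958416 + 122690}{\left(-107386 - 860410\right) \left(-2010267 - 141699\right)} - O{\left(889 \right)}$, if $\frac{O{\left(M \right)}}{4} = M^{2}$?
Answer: $- \frac{3291946327702152359}{1041332043468} \approx -3.1613 \cdot 10^{6}$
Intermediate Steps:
$O{\left(M \right)} = 4 M^{2}$
$\frac{958416 + 122690}{\left(-107386 - 860410\right) \left(-2010267 - 141699\right)} - O{\left(889 \right)} = \frac{958416 + 122690}{\left(-107386 - 860410\right) \left(-2010267 - 141699\right)} - 4 \cdot 889^{2} = \frac{1081106}{\left(-967796\right) \left(-2010267 - 141699\right)} - 4 \cdot 790321 = \frac{1081106}{\left(-967796\right) \left(-2151966\right)} - 3161284 = \frac{1081106}{2082664086936} - 3161284 = 1081106 \cdot \frac{1}{2082664086936} - 3161284 = \frac{540553}{1041332043468} - 3161284 = - \frac{3291946327702152359}{1041332043468}$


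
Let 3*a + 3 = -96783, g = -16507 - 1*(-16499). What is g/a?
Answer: 4/16131 ≈ 0.00024797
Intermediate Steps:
g = -8 (g = -16507 + 16499 = -8)
a = -32262 (a = -1 + (⅓)*(-96783) = -1 - 32261 = -32262)
g/a = -8/(-32262) = -8*(-1/32262) = 4/16131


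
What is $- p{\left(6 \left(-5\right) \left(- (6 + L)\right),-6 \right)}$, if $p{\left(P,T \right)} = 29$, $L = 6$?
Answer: $-29$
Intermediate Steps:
$- p{\left(6 \left(-5\right) \left(- (6 + L)\right),-6 \right)} = \left(-1\right) 29 = -29$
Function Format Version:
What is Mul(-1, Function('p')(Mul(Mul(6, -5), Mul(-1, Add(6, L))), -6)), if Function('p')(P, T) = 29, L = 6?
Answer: -29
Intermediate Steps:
Mul(-1, Function('p')(Mul(Mul(6, -5), Mul(-1, Add(6, L))), -6)) = Mul(-1, 29) = -29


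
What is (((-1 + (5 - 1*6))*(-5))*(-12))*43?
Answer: -5160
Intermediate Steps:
(((-1 + (5 - 1*6))*(-5))*(-12))*43 = (((-1 + (5 - 6))*(-5))*(-12))*43 = (((-1 - 1)*(-5))*(-12))*43 = (-2*(-5)*(-12))*43 = (10*(-12))*43 = -120*43 = -5160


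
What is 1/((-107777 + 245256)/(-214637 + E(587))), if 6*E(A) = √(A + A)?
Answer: -214637/137479 + √1174/824874 ≈ -1.5612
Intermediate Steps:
E(A) = √2*√A/6 (E(A) = √(A + A)/6 = √(2*A)/6 = (√2*√A)/6 = √2*√A/6)
1/((-107777 + 245256)/(-214637 + E(587))) = 1/((-107777 + 245256)/(-214637 + √2*√587/6)) = 1/(137479/(-214637 + √1174/6)) = -214637/137479 + √1174/824874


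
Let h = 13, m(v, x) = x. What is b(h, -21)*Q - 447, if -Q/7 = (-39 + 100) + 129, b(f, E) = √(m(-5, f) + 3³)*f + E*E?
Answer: -586977 - 34580*√10 ≈ -6.9633e+5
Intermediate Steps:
b(f, E) = E² + f*√(27 + f) (b(f, E) = √(f + 3³)*f + E*E = √(f + 27)*f + E² = √(27 + f)*f + E² = f*√(27 + f) + E² = E² + f*√(27 + f))
Q = -1330 (Q = -7*((-39 + 100) + 129) = -7*(61 + 129) = -7*190 = -1330)
b(h, -21)*Q - 447 = ((-21)² + 13*√(27 + 13))*(-1330) - 447 = (441 + 13*√40)*(-1330) - 447 = (441 + 13*(2*√10))*(-1330) - 447 = (441 + 26*√10)*(-1330) - 447 = (-586530 - 34580*√10) - 447 = -586977 - 34580*√10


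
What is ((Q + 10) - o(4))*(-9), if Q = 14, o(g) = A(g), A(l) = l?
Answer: -180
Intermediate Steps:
o(g) = g
((Q + 10) - o(4))*(-9) = ((14 + 10) - 1*4)*(-9) = (24 - 4)*(-9) = 20*(-9) = -180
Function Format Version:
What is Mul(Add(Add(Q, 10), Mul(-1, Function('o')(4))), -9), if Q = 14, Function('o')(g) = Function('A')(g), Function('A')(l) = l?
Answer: -180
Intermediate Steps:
Function('o')(g) = g
Mul(Add(Add(Q, 10), Mul(-1, Function('o')(4))), -9) = Mul(Add(Add(14, 10), Mul(-1, 4)), -9) = Mul(Add(24, -4), -9) = Mul(20, -9) = -180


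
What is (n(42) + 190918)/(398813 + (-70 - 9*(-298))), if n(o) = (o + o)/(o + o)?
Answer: 190919/401425 ≈ 0.47560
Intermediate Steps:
n(o) = 1 (n(o) = (2*o)/((2*o)) = (2*o)*(1/(2*o)) = 1)
(n(42) + 190918)/(398813 + (-70 - 9*(-298))) = (1 + 190918)/(398813 + (-70 - 9*(-298))) = 190919/(398813 + (-70 + 2682)) = 190919/(398813 + 2612) = 190919/401425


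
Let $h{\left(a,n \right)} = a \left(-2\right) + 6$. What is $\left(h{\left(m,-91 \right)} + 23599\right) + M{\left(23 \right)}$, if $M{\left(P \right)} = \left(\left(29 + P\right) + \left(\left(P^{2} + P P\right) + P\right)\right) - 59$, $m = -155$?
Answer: $24989$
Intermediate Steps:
$h{\left(a,n \right)} = 6 - 2 a$ ($h{\left(a,n \right)} = - 2 a + 6 = 6 - 2 a$)
$M{\left(P \right)} = -30 + 2 P + 2 P^{2}$ ($M{\left(P \right)} = \left(\left(29 + P\right) + \left(\left(P^{2} + P^{2}\right) + P\right)\right) - 59 = \left(\left(29 + P\right) + \left(2 P^{2} + P\right)\right) - 59 = \left(\left(29 + P\right) + \left(P + 2 P^{2}\right)\right) - 59 = \left(29 + 2 P + 2 P^{2}\right) - 59 = -30 + 2 P + 2 P^{2}$)
$\left(h{\left(m,-91 \right)} + 23599\right) + M{\left(23 \right)} = \left(\left(6 - -310\right) + 23599\right) + \left(-30 + 2 \cdot 23 + 2 \cdot 23^{2}\right) = \left(\left(6 + 310\right) + 23599\right) + \left(-30 + 46 + 2 \cdot 529\right) = \left(316 + 23599\right) + \left(-30 + 46 + 1058\right) = 23915 + 1074 = 24989$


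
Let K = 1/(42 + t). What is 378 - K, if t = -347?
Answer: 115291/305 ≈ 378.00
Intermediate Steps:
K = -1/305 (K = 1/(42 - 347) = 1/(-305) = -1/305 ≈ -0.0032787)
378 - K = 378 - 1*(-1/305) = 378 + 1/305 = 115291/305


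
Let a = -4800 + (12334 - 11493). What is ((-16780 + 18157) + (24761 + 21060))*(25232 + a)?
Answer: 1004043054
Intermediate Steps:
a = -3959 (a = -4800 + 841 = -3959)
((-16780 + 18157) + (24761 + 21060))*(25232 + a) = ((-16780 + 18157) + (24761 + 21060))*(25232 - 3959) = (1377 + 45821)*21273 = 47198*21273 = 1004043054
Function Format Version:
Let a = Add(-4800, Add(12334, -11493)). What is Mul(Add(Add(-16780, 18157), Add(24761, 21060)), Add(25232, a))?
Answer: 1004043054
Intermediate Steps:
a = -3959 (a = Add(-4800, 841) = -3959)
Mul(Add(Add(-16780, 18157), Add(24761, 21060)), Add(25232, a)) = Mul(Add(Add(-16780, 18157), Add(24761, 21060)), Add(25232, -3959)) = Mul(Add(1377, 45821), 21273) = Mul(47198, 21273) = 1004043054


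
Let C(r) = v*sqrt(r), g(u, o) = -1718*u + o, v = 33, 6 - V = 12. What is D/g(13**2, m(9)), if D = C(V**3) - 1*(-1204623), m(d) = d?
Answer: -1204623/290333 - 198*I*sqrt(6)/290333 ≈ -4.1491 - 0.0016705*I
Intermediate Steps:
V = -6 (V = 6 - 1*12 = 6 - 12 = -6)
g(u, o) = o - 1718*u
C(r) = 33*sqrt(r)
D = 1204623 + 198*I*sqrt(6) (D = 33*sqrt((-6)**3) - 1*(-1204623) = 33*sqrt(-216) + 1204623 = 33*(6*I*sqrt(6)) + 1204623 = 198*I*sqrt(6) + 1204623 = 1204623 + 198*I*sqrt(6) ≈ 1.2046e+6 + 485.0*I)
D/g(13**2, m(9)) = (1204623 + 198*I*sqrt(6))/(9 - 1718*13**2) = (1204623 + 198*I*sqrt(6))/(9 - 1718*169) = (1204623 + 198*I*sqrt(6))/(9 - 290342) = (1204623 + 198*I*sqrt(6))/(-290333) = (1204623 + 198*I*sqrt(6))*(-1/290333) = -1204623/290333 - 198*I*sqrt(6)/290333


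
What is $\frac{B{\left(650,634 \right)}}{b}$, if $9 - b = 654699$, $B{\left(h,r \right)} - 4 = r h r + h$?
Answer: $- \frac{130636027}{327345} \approx -399.08$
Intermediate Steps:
$B{\left(h,r \right)} = 4 + h + h r^{2}$ ($B{\left(h,r \right)} = 4 + \left(r h r + h\right) = 4 + \left(h r r + h\right) = 4 + \left(h r^{2} + h\right) = 4 + \left(h + h r^{2}\right) = 4 + h + h r^{2}$)
$b = -654690$ ($b = 9 - 654699 = -654690$)
$\frac{B{\left(650,634 \right)}}{b} = \frac{4 + 650 + 650 \cdot 634^{2}}{-654690} = \left(4 + 650 + 650 \cdot 401956\right) \left(- \frac{1}{654690}\right) = \left(4 + 650 + 261271400\right) \left(- \frac{1}{654690}\right) = 261272054 \left(- \frac{1}{654690}\right) = - \frac{130636027}{327345}$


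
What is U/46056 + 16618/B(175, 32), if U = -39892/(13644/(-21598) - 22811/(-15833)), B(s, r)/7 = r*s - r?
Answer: -476127726742285/738991479284448 ≈ -0.64429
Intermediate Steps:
B(s, r) = -7*r + 7*r*s (B(s, r) = 7*(r*s - r) = 7*(-r + r*s) = -7*r + 7*r*s)
U = -6820756778764/138323263 (U = -39892/(13644*(-1/21598) - 22811*(-1/15833)) = -39892/(-6822/10799 + 22811/15833) = -39892/138323263/170980567 = -39892*170980567/138323263 = -6820756778764/138323263 ≈ -49310.)
U/46056 + 16618/B(175, 32) = -6820756778764/138323263/46056 + 16618/((7*32*(-1 + 175))) = -6820756778764/138323263*1/46056 + 16618/((7*32*174)) = -1705189194691/1592654050182 + 16618/38976 = -1705189194691/1592654050182 + 16618*(1/38976) = -1705189194691/1592654050182 + 1187/2784 = -476127726742285/738991479284448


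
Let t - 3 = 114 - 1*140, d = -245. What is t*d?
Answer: 5635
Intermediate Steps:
t = -23 (t = 3 + (114 - 1*140) = 3 + (114 - 140) = 3 - 26 = -23)
t*d = -23*(-245) = 5635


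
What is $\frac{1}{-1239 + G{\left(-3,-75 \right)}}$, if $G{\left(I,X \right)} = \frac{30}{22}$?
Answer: $- \frac{11}{13614} \approx -0.00080799$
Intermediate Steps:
$G{\left(I,X \right)} = \frac{15}{11}$ ($G{\left(I,X \right)} = 30 \cdot \frac{1}{22} = \frac{15}{11}$)
$\frac{1}{-1239 + G{\left(-3,-75 \right)}} = \frac{1}{-1239 + \frac{15}{11}} = \frac{1}{- \frac{13614}{11}} = - \frac{11}{13614}$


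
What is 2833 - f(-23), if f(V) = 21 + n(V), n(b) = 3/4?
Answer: 11245/4 ≈ 2811.3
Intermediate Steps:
n(b) = ¾ (n(b) = 3*(¼) = ¾)
f(V) = 87/4 (f(V) = 21 + ¾ = 87/4)
2833 - f(-23) = 2833 - 1*87/4 = 2833 - 87/4 = 11245/4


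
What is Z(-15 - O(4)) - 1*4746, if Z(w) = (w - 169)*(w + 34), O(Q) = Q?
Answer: -7566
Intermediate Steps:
Z(w) = (-169 + w)*(34 + w)
Z(-15 - O(4)) - 1*4746 = (-5746 + (-15 - 1*4)² - 135*(-15 - 1*4)) - 1*4746 = (-5746 + (-15 - 4)² - 135*(-15 - 4)) - 4746 = (-5746 + (-19)² - 135*(-19)) - 4746 = (-5746 + 361 + 2565) - 4746 = -2820 - 4746 = -7566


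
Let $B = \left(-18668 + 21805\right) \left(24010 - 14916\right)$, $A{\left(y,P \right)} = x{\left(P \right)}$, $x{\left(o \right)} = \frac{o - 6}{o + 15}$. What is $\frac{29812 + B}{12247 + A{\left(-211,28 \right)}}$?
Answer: $\frac{1227980670}{526643} \approx 2331.7$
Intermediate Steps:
$x{\left(o \right)} = \frac{-6 + o}{15 + o}$
$A{\left(y,P \right)} = \frac{-6 + P}{15 + P}$
$B = 28527878$ ($B = 3137 \cdot 9094 = 28527878$)
$\frac{29812 + B}{12247 + A{\left(-211,28 \right)}} = \frac{29812 + 28527878}{12247 + \frac{-6 + 28}{15 + 28}} = \frac{28557690}{12247 + \frac{1}{43} \cdot 22} = \frac{28557690}{12247 + \frac{22}{43}} = \frac{28557690}{\frac{526643}{43}} = 28557690 \cdot \frac{43}{526643} = \frac{1227980670}{526643}$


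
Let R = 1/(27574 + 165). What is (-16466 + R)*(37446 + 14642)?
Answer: -23791213428824/27739 ≈ -8.5768e+8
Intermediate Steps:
R = 1/27739 ≈ 3.6050e-5
(-16466 + R)*(37446 + 14642) = (-16466 + 1/27739)*(37446 + 14642) = -456750373/27739*52088 = -23791213428824/27739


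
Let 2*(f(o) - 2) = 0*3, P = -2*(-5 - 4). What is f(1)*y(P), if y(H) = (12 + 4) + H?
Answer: 68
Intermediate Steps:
P = 18 (P = -2*(-9) = 18)
f(o) = 2 (f(o) = 2 + (0*3)/2 = 2 + (1/2)*0 = 2 + 0 = 2)
y(H) = 16 + H
f(1)*y(P) = 2*(16 + 18) = 2*34 = 68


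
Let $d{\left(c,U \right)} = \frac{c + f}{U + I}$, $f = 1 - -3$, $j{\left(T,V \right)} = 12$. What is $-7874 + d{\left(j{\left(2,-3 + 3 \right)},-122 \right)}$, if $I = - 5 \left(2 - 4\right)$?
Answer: $- \frac{55119}{7} \approx -7874.1$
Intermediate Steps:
$f = 4$ ($f = 1 + 3 = 4$)
$I = 10$ ($I = \left(-5\right) \left(-2\right) = 10$)
$d{\left(c,U \right)} = \frac{4 + c}{10 + U}$ ($d{\left(c,U \right)} = \frac{c + 4}{U + 10} = \frac{4 + c}{10 + U}$)
$-7874 + d{\left(j{\left(2,-3 + 3 \right)},-122 \right)} = -7874 + \frac{4 + 12}{10 - 122} = -7874 + \frac{1}{-112} \cdot 16 = -7874 - \frac{1}{7} = - \frac{55119}{7}$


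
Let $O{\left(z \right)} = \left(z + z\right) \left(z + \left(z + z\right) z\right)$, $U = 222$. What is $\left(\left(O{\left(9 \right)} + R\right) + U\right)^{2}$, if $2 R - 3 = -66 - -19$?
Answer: $10745284$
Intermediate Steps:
$R = -22$ ($R = \frac{3}{2} + \frac{-66 - -19}{2} = \frac{3}{2} + \frac{-66 + 19}{2} = \frac{3}{2} + \frac{1}{2} \left(-47\right) = \frac{3}{2} - \frac{47}{2} = -22$)
$O{\left(z \right)} = 2 z \left(z + 2 z^{2}\right)$ ($O{\left(z \right)} = 2 z \left(z + 2 z z\right) = 2 z \left(z + 2 z^{2}\right)$)
$\left(\left(O{\left(9 \right)} + R\right) + U\right)^{2} = \left(\left(9^{2} \left(2 + 4 \cdot 9\right) - 22\right) + 222\right)^{2} = \left(\left(81 \left(2 + 36\right) - 22\right) + 222\right)^{2} = \left(\left(81 \cdot 38 - 22\right) + 222\right)^{2} = \left(\left(3078 - 22\right) + 222\right)^{2} = \left(3056 + 222\right)^{2} = 3278^{2} = 10745284$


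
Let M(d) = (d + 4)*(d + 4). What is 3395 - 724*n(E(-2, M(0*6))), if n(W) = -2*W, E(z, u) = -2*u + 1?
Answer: -41493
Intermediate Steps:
M(d) = (4 + d)**2 (M(d) = (4 + d)*(4 + d) = (4 + d)**2)
E(z, u) = 1 - 2*u
3395 - 724*n(E(-2, M(0*6))) = 3395 - 724*(-2*(1 - 2*(4 + 0*6)**2)) = 3395 - 724*(-2*(1 - 2*(4 + 0)**2)) = 3395 - 724*(-2*(1 - 2*4**2)) = 3395 - 724*(-2*(1 - 2*16)) = 3395 - 724*(-2*(1 - 32)) = 3395 - 724*(-2*(-31)) = 3395 - 724*62 = 3395 - 1*44888 = 3395 - 44888 = -41493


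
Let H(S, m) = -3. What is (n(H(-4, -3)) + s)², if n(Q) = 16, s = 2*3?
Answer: 484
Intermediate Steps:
s = 6
(n(H(-4, -3)) + s)² = (16 + 6)² = 22² = 484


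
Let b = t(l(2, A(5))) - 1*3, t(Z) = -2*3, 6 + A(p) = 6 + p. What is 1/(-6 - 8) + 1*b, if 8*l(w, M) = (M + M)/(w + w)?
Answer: -127/14 ≈ -9.0714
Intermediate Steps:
A(p) = p (A(p) = -6 + (6 + p) = p)
l(w, M) = M/(8*w) (l(w, M) = ((M + M)/(w + w))/8 = ((2*M)/((2*w)))/8 = ((2*M)*(1/(2*w)))/8 = (M/w)/8 = M/(8*w))
t(Z) = -6
b = -9 (b = -6 - 1*3 = -6 - 3 = -9)
1/(-6 - 8) + 1*b = 1/(-6 - 8) + 1*(-9) = 1/(-14) - 9 = -1/14 - 9 = -127/14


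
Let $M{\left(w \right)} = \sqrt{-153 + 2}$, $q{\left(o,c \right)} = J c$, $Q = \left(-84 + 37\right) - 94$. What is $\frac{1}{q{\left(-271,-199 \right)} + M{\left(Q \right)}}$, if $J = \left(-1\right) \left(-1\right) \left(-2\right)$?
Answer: $\frac{398}{158555} - \frac{i \sqrt{151}}{158555} \approx 0.0025102 - 7.7501 \cdot 10^{-5} i$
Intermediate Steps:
$J = -2$ ($J = 1 \left(-2\right) = -2$)
$Q = -141$ ($Q = -47 - 94 = -141$)
$q{\left(o,c \right)} = - 2 c$
$M{\left(w \right)} = i \sqrt{151}$ ($M{\left(w \right)} = \sqrt{-151} = i \sqrt{151}$)
$\frac{1}{q{\left(-271,-199 \right)} + M{\left(Q \right)}} = \frac{1}{\left(-2\right) \left(-199\right) + i \sqrt{151}} = \frac{1}{398 + i \sqrt{151}}$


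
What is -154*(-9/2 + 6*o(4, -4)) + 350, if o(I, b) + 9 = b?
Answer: 13055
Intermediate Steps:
o(I, b) = -9 + b
-154*(-9/2 + 6*o(4, -4)) + 350 = -154*(-9/2 + 6*(-9 - 4)) + 350 = -154*(-9*½ + 6*(-13)) + 350 = -154*(-9/2 - 78) + 350 = -154*(-165/2) + 350 = 12705 + 350 = 13055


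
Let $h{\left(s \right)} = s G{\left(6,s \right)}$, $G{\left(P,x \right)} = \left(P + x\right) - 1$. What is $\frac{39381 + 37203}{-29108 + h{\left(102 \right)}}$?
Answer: $- \frac{38292}{9097} \approx -4.2093$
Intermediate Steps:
$G{\left(P,x \right)} = -1 + P + x$
$h{\left(s \right)} = s \left(5 + s\right)$ ($h{\left(s \right)} = s \left(-1 + 6 + s\right) = s \left(5 + s\right)$)
$\frac{39381 + 37203}{-29108 + h{\left(102 \right)}} = \frac{39381 + 37203}{-29108 + 102 \left(5 + 102\right)} = \frac{76584}{-29108 + 102 \cdot 107} = \frac{76584}{-29108 + 10914} = \frac{76584}{-18194} = 76584 \left(- \frac{1}{18194}\right) = - \frac{38292}{9097}$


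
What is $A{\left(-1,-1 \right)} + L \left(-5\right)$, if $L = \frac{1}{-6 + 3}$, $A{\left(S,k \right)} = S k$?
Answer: $\frac{8}{3} \approx 2.6667$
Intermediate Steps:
$L = - \frac{1}{3}$ ($L = \frac{1}{-3} = - \frac{1}{3} \approx -0.33333$)
$A{\left(-1,-1 \right)} + L \left(-5\right) = \left(-1\right) \left(-1\right) - - \frac{5}{3} = 1 + \frac{5}{3} = \frac{8}{3}$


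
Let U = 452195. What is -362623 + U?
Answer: 89572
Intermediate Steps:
-362623 + U = -362623 + 452195 = 89572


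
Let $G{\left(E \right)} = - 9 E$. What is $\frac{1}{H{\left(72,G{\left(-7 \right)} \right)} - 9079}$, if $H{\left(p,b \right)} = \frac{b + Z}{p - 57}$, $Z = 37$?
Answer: $- \frac{3}{27217} \approx -0.00011023$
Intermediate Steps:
$H{\left(p,b \right)} = \frac{37 + b}{-57 + p}$ ($H{\left(p,b \right)} = \frac{b + 37}{p - 57} = \frac{37 + b}{-57 + p}$)
$\frac{1}{H{\left(72,G{\left(-7 \right)} \right)} - 9079} = \frac{1}{\frac{37 - -63}{-57 + 72} - 9079} = \frac{1}{\frac{37 + 63}{15} - 9079} = \frac{1}{\frac{1}{15} \cdot 100 - 9079} = \frac{1}{\frac{20}{3} - 9079} = \frac{1}{- \frac{27217}{3}} = - \frac{3}{27217}$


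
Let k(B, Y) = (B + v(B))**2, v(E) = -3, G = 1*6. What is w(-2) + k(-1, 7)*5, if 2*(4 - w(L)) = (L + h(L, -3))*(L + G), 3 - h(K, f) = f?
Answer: 76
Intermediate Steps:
G = 6
h(K, f) = 3 - f
k(B, Y) = (-3 + B)**2 (k(B, Y) = (B - 3)**2 = (-3 + B)**2)
w(L) = 4 - (6 + L)**2/2 (w(L) = 4 - (L + (3 - 1*(-3)))*(L + 6)/2 = 4 - (L + (3 + 3))*(6 + L)/2 = 4 - (L + 6)*(6 + L)/2 = 4 - (6 + L)*(6 + L)/2 = 4 - (6 + L)**2/2)
w(-2) + k(-1, 7)*5 = (-14 - 6*(-2) - 1/2*(-2)**2) + (-3 - 1)**2*5 = (-14 + 12 - 1/2*4) + (-4)**2*5 = (-14 + 12 - 2) + 16*5 = -4 + 80 = 76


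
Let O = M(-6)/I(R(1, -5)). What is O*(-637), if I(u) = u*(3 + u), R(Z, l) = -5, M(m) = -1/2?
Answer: 637/20 ≈ 31.850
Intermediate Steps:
M(m) = -½ (M(m) = -1*½ = -½)
O = -1/20 (O = -(-1/(5*(3 - 5)))/2 = -1/(2*((-5*(-2)))) = -½/10 = -½*⅒ = -1/20 ≈ -0.050000)
O*(-637) = -1/20*(-637) = 637/20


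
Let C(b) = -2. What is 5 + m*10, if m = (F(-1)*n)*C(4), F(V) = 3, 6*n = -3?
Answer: 35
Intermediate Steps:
n = -½ (n = (⅙)*(-3) = -½ ≈ -0.50000)
m = 3 (m = (3*(-½))*(-2) = -3/2*(-2) = 3)
5 + m*10 = 5 + 3*10 = 5 + 30 = 35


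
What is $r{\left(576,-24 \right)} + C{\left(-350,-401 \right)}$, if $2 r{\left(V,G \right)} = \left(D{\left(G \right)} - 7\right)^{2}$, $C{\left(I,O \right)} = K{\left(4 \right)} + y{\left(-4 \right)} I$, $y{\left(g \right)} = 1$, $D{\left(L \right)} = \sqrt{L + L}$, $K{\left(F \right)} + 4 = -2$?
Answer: $- \frac{711}{2} - 28 i \sqrt{3} \approx -355.5 - 48.497 i$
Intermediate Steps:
$K{\left(F \right)} = -6$ ($K{\left(F \right)} = -4 - 2 = -6$)
$D{\left(L \right)} = \sqrt{2} \sqrt{L}$ ($D{\left(L \right)} = \sqrt{2 L} = \sqrt{2} \sqrt{L}$)
$C{\left(I,O \right)} = -6 + I$ ($C{\left(I,O \right)} = -6 + 1 I = -6 + I$)
$r{\left(V,G \right)} = \frac{\left(-7 + \sqrt{2} \sqrt{G}\right)^{2}}{2}$ ($r{\left(V,G \right)} = \frac{\left(\sqrt{2} \sqrt{G} - 7\right)^{2}}{2} = \frac{\left(-7 + \sqrt{2} \sqrt{G}\right)^{2}}{2}$)
$r{\left(576,-24 \right)} + C{\left(-350,-401 \right)} = \frac{\left(-7 + \sqrt{2} \sqrt{-24}\right)^{2}}{2} - 356 = \frac{\left(-7 + \sqrt{2} \cdot 2 i \sqrt{6}\right)^{2}}{2} - 356 = \frac{\left(-7 + 4 i \sqrt{3}\right)^{2}}{2} - 356 = -356 + \frac{\left(-7 + 4 i \sqrt{3}\right)^{2}}{2}$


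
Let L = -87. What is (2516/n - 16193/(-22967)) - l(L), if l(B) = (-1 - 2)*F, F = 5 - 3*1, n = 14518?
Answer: 9636489/1400987 ≈ 6.8784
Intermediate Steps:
F = 2 (F = 5 - 3 = 2)
l(B) = -6 (l(B) = (-1 - 2)*2 = -3*2 = -6)
(2516/n - 16193/(-22967)) - l(L) = (2516/14518 - 16193/(-22967)) - 1*(-6) = (2516*(1/14518) - 16193*(-1/22967)) + 6 = (74/427 + 16193/22967) + 6 = 1230567/1400987 + 6 = 9636489/1400987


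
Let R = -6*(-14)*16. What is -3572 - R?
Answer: -4916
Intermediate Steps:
R = 1344 (R = 84*16 = 1344)
-3572 - R = -3572 - 1*1344 = -3572 - 1344 = -4916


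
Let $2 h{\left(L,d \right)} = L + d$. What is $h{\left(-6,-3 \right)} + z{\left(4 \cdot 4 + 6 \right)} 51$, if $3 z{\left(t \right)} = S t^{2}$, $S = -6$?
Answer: $- \frac{98745}{2} \approx -49373.0$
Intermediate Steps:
$h{\left(L,d \right)} = \frac{L}{2} + \frac{d}{2}$ ($h{\left(L,d \right)} = \frac{L + d}{2} = \frac{L}{2} + \frac{d}{2}$)
$z{\left(t \right)} = - 2 t^{2}$ ($z{\left(t \right)} = \frac{\left(-6\right) t^{2}}{3} = - 2 t^{2}$)
$h{\left(-6,-3 \right)} + z{\left(4 \cdot 4 + 6 \right)} 51 = \left(\frac{1}{2} \left(-6\right) + \frac{1}{2} \left(-3\right)\right) + - 2 \left(4 \cdot 4 + 6\right)^{2} \cdot 51 = \left(-3 - \frac{3}{2}\right) + - 2 \left(16 + 6\right)^{2} \cdot 51 = - \frac{9}{2} + - 2 \cdot 22^{2} \cdot 51 = - \frac{9}{2} + \left(-2\right) 484 \cdot 51 = - \frac{9}{2} - 49368 = - \frac{98745}{2}$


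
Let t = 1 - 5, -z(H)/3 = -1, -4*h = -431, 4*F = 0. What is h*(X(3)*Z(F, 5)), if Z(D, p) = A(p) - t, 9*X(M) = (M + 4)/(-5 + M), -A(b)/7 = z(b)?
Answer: 51289/72 ≈ 712.35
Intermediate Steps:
F = 0 (F = (¼)*0 = 0)
h = 431/4 (h = -¼*(-431) = 431/4 ≈ 107.75)
z(H) = 3 (z(H) = -3*(-1) = 3)
A(b) = -21 (A(b) = -7*3 = -21)
t = -4
X(M) = (4 + M)/(9*(-5 + M)) (X(M) = ((M + 4)/(-5 + M))/9 = ((4 + M)/(-5 + M))/9 = (4 + M)/(9*(-5 + M)))
Z(D, p) = -17 (Z(D, p) = -21 - 1*(-4) = -21 + 4 = -17)
h*(X(3)*Z(F, 5)) = 431*(((4 + 3)/(9*(-5 + 3)))*(-17))/4 = 431*(((⅑)*7/(-2))*(-17))/4 = 431*(((⅑)*(-½)*7)*(-17))/4 = 431*(-7/18*(-17))/4 = (431/4)*(119/18) = 51289/72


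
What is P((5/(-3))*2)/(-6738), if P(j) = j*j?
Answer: -50/30321 ≈ -0.0016490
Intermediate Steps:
P(j) = j²
P((5/(-3))*2)/(-6738) = ((5/(-3))*2)²/(-6738) = ((5*(-⅓))*2)²*(-1/6738) = (-5/3*2)²*(-1/6738) = (-10/3)²*(-1/6738) = (100/9)*(-1/6738) = -50/30321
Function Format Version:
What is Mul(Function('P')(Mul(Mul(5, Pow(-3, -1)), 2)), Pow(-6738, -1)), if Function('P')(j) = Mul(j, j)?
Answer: Rational(-50, 30321) ≈ -0.0016490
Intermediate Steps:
Function('P')(j) = Pow(j, 2)
Mul(Function('P')(Mul(Mul(5, Pow(-3, -1)), 2)), Pow(-6738, -1)) = Mul(Pow(Mul(Mul(5, Pow(-3, -1)), 2), 2), Pow(-6738, -1)) = Mul(Pow(Mul(Mul(5, Rational(-1, 3)), 2), 2), Rational(-1, 6738)) = Mul(Pow(Mul(Rational(-5, 3), 2), 2), Rational(-1, 6738)) = Mul(Pow(Rational(-10, 3), 2), Rational(-1, 6738)) = Mul(Rational(100, 9), Rational(-1, 6738)) = Rational(-50, 30321)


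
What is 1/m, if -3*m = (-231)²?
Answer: -1/17787 ≈ -5.6221e-5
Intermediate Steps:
m = -17787 (m = -⅓*(-231)² = -⅓*53361 = -17787)
1/m = 1/(-17787) = -1/17787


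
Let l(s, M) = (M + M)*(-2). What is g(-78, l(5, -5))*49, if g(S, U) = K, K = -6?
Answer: -294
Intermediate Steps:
l(s, M) = -4*M (l(s, M) = (2*M)*(-2) = -4*M)
g(S, U) = -6
g(-78, l(5, -5))*49 = -6*49 = -294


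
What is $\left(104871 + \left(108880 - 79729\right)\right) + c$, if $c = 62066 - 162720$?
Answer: $33368$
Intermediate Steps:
$c = -100654$ ($c = 62066 - 162720 = -100654$)
$\left(104871 + \left(108880 - 79729\right)\right) + c = \left(104871 + \left(108880 - 79729\right)\right) - 100654 = \left(104871 + 29151\right) - 100654 = 134022 - 100654 = 33368$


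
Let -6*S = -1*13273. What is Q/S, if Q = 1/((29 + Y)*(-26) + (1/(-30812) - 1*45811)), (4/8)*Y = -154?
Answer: -61624/5256188898935 ≈ -1.1724e-8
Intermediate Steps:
Y = -308 (Y = 2*(-154) = -308)
S = 13273/6 (S = -(-1)*13273/6 = -1/6*(-13273) = 13273/6 ≈ 2212.2)
Q = -30812/1188018285 (Q = 1/((29 - 308)*(-26) + (1/(-30812) - 1*45811)) = 1/(-279*(-26) + (-1/30812 - 45811)) = 1/(7254 - 1411528533/30812) = 1/(-1188018285/30812) = -30812/1188018285 ≈ -2.5936e-5)
Q/S = -30812/(1188018285*13273/6) = -30812/1188018285*6/13273 = -61624/5256188898935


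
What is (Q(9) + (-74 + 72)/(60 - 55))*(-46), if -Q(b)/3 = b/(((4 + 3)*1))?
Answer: 6854/35 ≈ 195.83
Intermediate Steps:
Q(b) = -3*b/7 (Q(b) = -3*b/((4 + 3)*1) = -3*b/(7*1) = -3*b/7)
(Q(9) + (-74 + 72)/(60 - 55))*(-46) = (-3/7*9 + (-74 + 72)/(60 - 55))*(-46) = (-27/7 - 2/5)*(-46) = -149/35*(-46) = 6854/35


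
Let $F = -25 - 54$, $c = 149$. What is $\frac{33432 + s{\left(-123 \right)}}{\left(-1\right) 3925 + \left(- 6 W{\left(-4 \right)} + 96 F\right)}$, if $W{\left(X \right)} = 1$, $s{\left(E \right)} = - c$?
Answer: $- \frac{33283}{11515} \approx -2.8904$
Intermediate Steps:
$F = -79$ ($F = -25 - 54 = -79$)
$s{\left(E \right)} = -149$ ($s{\left(E \right)} = \left(-1\right) 149 = -149$)
$\frac{33432 + s{\left(-123 \right)}}{\left(-1\right) 3925 + \left(- 6 W{\left(-4 \right)} + 96 F\right)} = \frac{33432 - 149}{\left(-1\right) 3925 + \left(\left(-6\right) 1 + 96 \left(-79\right)\right)} = \frac{33283}{-3925 - 7590} = \frac{33283}{-11515} = 33283 \left(- \frac{1}{11515}\right) = - \frac{33283}{11515}$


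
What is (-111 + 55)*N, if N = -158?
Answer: 8848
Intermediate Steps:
(-111 + 55)*N = (-111 + 55)*(-158) = -56*(-158) = 8848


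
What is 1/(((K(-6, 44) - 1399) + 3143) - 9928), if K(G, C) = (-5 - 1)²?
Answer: -1/8148 ≈ -0.00012273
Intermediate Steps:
K(G, C) = 36 (K(G, C) = (-6)² = 36)
1/(((K(-6, 44) - 1399) + 3143) - 9928) = 1/(((36 - 1399) + 3143) - 9928) = 1/((-1363 + 3143) - 9928) = 1/(1780 - 9928) = 1/(-8148) = -1/8148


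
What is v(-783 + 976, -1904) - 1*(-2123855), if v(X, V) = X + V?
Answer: 2122144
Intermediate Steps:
v(X, V) = V + X
v(-783 + 976, -1904) - 1*(-2123855) = (-1904 + (-783 + 976)) - 1*(-2123855) = (-1904 + 193) + 2123855 = -1711 + 2123855 = 2122144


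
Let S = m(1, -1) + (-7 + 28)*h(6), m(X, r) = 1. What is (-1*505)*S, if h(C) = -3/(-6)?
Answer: -11615/2 ≈ -5807.5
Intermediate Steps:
h(C) = ½ (h(C) = -3*(-⅙) = ½)
S = 23/2 (S = 1 + (-7 + 28)*(½) = 1 + 21*(½) = 1 + 21/2 = 23/2 ≈ 11.500)
(-1*505)*S = -1*505*(23/2) = -505*23/2 = -11615/2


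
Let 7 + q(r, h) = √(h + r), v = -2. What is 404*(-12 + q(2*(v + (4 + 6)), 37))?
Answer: -7676 + 404*√53 ≈ -4734.8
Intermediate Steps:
q(r, h) = -7 + √(h + r)
404*(-12 + q(2*(v + (4 + 6)), 37)) = 404*(-12 + (-7 + √(37 + 2*(-2 + (4 + 6))))) = 404*(-12 + (-7 + √(37 + 2*(-2 + 10)))) = 404*(-12 + (-7 + √(37 + 2*8))) = 404*(-12 + (-7 + √(37 + 16))) = 404*(-12 + (-7 + √53)) = 404*(-19 + √53) = -7676 + 404*√53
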